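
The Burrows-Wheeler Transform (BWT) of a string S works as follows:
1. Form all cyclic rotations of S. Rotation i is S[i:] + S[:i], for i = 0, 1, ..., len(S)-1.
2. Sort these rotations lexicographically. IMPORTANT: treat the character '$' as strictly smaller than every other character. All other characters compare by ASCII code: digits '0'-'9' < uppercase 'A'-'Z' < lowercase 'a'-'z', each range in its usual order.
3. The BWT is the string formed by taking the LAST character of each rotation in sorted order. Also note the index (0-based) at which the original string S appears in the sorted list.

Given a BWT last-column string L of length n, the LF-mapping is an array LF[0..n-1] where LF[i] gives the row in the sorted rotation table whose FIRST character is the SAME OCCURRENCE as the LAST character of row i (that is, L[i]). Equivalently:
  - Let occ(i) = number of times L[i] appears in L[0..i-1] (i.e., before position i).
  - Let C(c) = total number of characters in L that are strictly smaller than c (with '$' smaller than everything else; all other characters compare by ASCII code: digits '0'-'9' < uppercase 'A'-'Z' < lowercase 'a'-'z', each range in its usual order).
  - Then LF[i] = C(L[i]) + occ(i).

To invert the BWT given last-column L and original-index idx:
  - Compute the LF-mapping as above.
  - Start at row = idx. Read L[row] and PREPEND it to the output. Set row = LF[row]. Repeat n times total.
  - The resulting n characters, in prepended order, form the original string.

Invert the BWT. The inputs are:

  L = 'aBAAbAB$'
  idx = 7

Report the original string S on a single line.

Answer: bBAAABa$

Derivation:
LF mapping: 6 4 1 2 7 3 5 0
Walk LF starting at row 7, prepending L[row]:
  step 1: row=7, L[7]='$', prepend. Next row=LF[7]=0
  step 2: row=0, L[0]='a', prepend. Next row=LF[0]=6
  step 3: row=6, L[6]='B', prepend. Next row=LF[6]=5
  step 4: row=5, L[5]='A', prepend. Next row=LF[5]=3
  step 5: row=3, L[3]='A', prepend. Next row=LF[3]=2
  step 6: row=2, L[2]='A', prepend. Next row=LF[2]=1
  step 7: row=1, L[1]='B', prepend. Next row=LF[1]=4
  step 8: row=4, L[4]='b', prepend. Next row=LF[4]=7
Reversed output: bBAAABa$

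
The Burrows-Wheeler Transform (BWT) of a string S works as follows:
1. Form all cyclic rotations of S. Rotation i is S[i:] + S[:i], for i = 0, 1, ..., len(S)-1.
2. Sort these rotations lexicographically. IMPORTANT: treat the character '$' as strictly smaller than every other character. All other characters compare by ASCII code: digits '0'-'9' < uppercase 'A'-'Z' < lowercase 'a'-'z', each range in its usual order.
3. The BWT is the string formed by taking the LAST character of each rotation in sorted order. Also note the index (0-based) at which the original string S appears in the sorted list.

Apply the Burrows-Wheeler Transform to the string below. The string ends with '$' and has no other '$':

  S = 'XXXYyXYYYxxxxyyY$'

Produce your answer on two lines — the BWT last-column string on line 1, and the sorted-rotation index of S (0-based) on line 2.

Answer: Y$XyXyXYYXYxxxYyx
1

Derivation:
All 17 rotations (rotation i = S[i:]+S[:i]):
  rot[0] = XXXYyXYYYxxxxyyY$
  rot[1] = XXYyXYYYxxxxyyY$X
  rot[2] = XYyXYYYxxxxyyY$XX
  rot[3] = YyXYYYxxxxyyY$XXX
  rot[4] = yXYYYxxxxyyY$XXXY
  rot[5] = XYYYxxxxyyY$XXXYy
  rot[6] = YYYxxxxyyY$XXXYyX
  rot[7] = YYxxxxyyY$XXXYyXY
  rot[8] = YxxxxyyY$XXXYyXYY
  rot[9] = xxxxyyY$XXXYyXYYY
  rot[10] = xxxyyY$XXXYyXYYYx
  rot[11] = xxyyY$XXXYyXYYYxx
  rot[12] = xyyY$XXXYyXYYYxxx
  rot[13] = yyY$XXXYyXYYYxxxx
  rot[14] = yY$XXXYyXYYYxxxxy
  rot[15] = Y$XXXYyXYYYxxxxyy
  rot[16] = $XXXYyXYYYxxxxyyY
Sorted (with $ < everything):
  sorted[0] = $XXXYyXYYYxxxxyyY  (last char: 'Y')
  sorted[1] = XXXYyXYYYxxxxyyY$  (last char: '$')
  sorted[2] = XXYyXYYYxxxxyyY$X  (last char: 'X')
  sorted[3] = XYYYxxxxyyY$XXXYy  (last char: 'y')
  sorted[4] = XYyXYYYxxxxyyY$XX  (last char: 'X')
  sorted[5] = Y$XXXYyXYYYxxxxyy  (last char: 'y')
  sorted[6] = YYYxxxxyyY$XXXYyX  (last char: 'X')
  sorted[7] = YYxxxxyyY$XXXYyXY  (last char: 'Y')
  sorted[8] = YxxxxyyY$XXXYyXYY  (last char: 'Y')
  sorted[9] = YyXYYYxxxxyyY$XXX  (last char: 'X')
  sorted[10] = xxxxyyY$XXXYyXYYY  (last char: 'Y')
  sorted[11] = xxxyyY$XXXYyXYYYx  (last char: 'x')
  sorted[12] = xxyyY$XXXYyXYYYxx  (last char: 'x')
  sorted[13] = xyyY$XXXYyXYYYxxx  (last char: 'x')
  sorted[14] = yXYYYxxxxyyY$XXXY  (last char: 'Y')
  sorted[15] = yY$XXXYyXYYYxxxxy  (last char: 'y')
  sorted[16] = yyY$XXXYyXYYYxxxx  (last char: 'x')
Last column: Y$XyXyXYYXYxxxYyx
Original string S is at sorted index 1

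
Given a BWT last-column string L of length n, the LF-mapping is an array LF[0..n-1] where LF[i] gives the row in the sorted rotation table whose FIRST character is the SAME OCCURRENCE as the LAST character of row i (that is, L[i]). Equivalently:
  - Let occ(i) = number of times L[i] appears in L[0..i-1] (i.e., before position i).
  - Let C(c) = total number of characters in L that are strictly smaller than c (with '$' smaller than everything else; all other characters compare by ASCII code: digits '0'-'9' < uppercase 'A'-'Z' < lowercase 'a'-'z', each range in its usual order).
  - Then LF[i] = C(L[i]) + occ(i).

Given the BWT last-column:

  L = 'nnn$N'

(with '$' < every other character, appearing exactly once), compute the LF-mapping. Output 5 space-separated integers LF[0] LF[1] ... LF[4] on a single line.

Char counts: '$':1, 'N':1, 'n':3
C (first-col start): C('$')=0, C('N')=1, C('n')=2
L[0]='n': occ=0, LF[0]=C('n')+0=2+0=2
L[1]='n': occ=1, LF[1]=C('n')+1=2+1=3
L[2]='n': occ=2, LF[2]=C('n')+2=2+2=4
L[3]='$': occ=0, LF[3]=C('$')+0=0+0=0
L[4]='N': occ=0, LF[4]=C('N')+0=1+0=1

Answer: 2 3 4 0 1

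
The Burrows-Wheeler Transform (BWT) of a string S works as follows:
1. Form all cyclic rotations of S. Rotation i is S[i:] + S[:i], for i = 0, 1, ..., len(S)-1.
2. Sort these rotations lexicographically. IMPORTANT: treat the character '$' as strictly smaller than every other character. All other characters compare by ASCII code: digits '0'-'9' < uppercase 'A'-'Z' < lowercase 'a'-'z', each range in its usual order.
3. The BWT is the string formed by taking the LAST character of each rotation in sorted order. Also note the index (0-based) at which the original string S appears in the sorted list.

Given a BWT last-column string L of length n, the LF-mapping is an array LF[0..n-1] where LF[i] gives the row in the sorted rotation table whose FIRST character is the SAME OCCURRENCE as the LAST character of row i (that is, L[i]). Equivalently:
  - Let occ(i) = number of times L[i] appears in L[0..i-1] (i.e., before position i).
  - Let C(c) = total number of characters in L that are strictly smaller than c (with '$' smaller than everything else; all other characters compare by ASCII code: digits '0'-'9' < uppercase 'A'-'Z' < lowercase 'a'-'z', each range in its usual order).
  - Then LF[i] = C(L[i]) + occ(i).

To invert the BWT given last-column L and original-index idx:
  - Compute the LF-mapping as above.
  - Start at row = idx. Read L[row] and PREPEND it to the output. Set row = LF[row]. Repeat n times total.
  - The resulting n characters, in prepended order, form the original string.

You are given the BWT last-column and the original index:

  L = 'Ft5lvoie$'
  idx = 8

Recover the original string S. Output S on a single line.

Answer: violet5F$

Derivation:
LF mapping: 2 7 1 5 8 6 4 3 0
Walk LF starting at row 8, prepending L[row]:
  step 1: row=8, L[8]='$', prepend. Next row=LF[8]=0
  step 2: row=0, L[0]='F', prepend. Next row=LF[0]=2
  step 3: row=2, L[2]='5', prepend. Next row=LF[2]=1
  step 4: row=1, L[1]='t', prepend. Next row=LF[1]=7
  step 5: row=7, L[7]='e', prepend. Next row=LF[7]=3
  step 6: row=3, L[3]='l', prepend. Next row=LF[3]=5
  step 7: row=5, L[5]='o', prepend. Next row=LF[5]=6
  step 8: row=6, L[6]='i', prepend. Next row=LF[6]=4
  step 9: row=4, L[4]='v', prepend. Next row=LF[4]=8
Reversed output: violet5F$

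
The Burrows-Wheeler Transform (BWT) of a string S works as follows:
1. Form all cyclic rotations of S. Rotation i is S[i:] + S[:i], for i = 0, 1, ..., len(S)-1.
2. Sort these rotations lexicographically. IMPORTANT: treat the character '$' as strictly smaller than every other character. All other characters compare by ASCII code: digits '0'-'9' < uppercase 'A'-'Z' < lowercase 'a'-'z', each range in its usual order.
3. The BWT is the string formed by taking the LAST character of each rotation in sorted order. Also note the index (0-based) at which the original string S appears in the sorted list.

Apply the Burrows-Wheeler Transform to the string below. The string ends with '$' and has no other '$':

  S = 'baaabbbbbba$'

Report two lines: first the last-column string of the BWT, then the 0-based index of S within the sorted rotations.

All 12 rotations (rotation i = S[i:]+S[:i]):
  rot[0] = baaabbbbbba$
  rot[1] = aaabbbbbba$b
  rot[2] = aabbbbbba$ba
  rot[3] = abbbbbba$baa
  rot[4] = bbbbbba$baaa
  rot[5] = bbbbba$baaab
  rot[6] = bbbba$baaabb
  rot[7] = bbba$baaabbb
  rot[8] = bba$baaabbbb
  rot[9] = ba$baaabbbbb
  rot[10] = a$baaabbbbbb
  rot[11] = $baaabbbbbba
Sorted (with $ < everything):
  sorted[0] = $baaabbbbbba  (last char: 'a')
  sorted[1] = a$baaabbbbbb  (last char: 'b')
  sorted[2] = aaabbbbbba$b  (last char: 'b')
  sorted[3] = aabbbbbba$ba  (last char: 'a')
  sorted[4] = abbbbbba$baa  (last char: 'a')
  sorted[5] = ba$baaabbbbb  (last char: 'b')
  sorted[6] = baaabbbbbba$  (last char: '$')
  sorted[7] = bba$baaabbbb  (last char: 'b')
  sorted[8] = bbba$baaabbb  (last char: 'b')
  sorted[9] = bbbba$baaabb  (last char: 'b')
  sorted[10] = bbbbba$baaab  (last char: 'b')
  sorted[11] = bbbbbba$baaa  (last char: 'a')
Last column: abbaab$bbbba
Original string S is at sorted index 6

Answer: abbaab$bbbba
6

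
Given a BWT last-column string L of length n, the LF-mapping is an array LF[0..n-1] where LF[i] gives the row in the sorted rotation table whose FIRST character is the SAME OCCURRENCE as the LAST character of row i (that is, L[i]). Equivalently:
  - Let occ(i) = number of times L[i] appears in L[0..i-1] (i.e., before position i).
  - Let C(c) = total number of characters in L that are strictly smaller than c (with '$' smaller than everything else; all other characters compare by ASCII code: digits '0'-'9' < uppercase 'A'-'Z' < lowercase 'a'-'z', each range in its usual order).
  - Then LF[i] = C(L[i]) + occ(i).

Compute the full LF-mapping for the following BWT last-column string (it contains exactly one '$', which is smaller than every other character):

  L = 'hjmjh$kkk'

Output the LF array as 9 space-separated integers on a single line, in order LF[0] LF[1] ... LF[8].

Answer: 1 3 8 4 2 0 5 6 7

Derivation:
Char counts: '$':1, 'h':2, 'j':2, 'k':3, 'm':1
C (first-col start): C('$')=0, C('h')=1, C('j')=3, C('k')=5, C('m')=8
L[0]='h': occ=0, LF[0]=C('h')+0=1+0=1
L[1]='j': occ=0, LF[1]=C('j')+0=3+0=3
L[2]='m': occ=0, LF[2]=C('m')+0=8+0=8
L[3]='j': occ=1, LF[3]=C('j')+1=3+1=4
L[4]='h': occ=1, LF[4]=C('h')+1=1+1=2
L[5]='$': occ=0, LF[5]=C('$')+0=0+0=0
L[6]='k': occ=0, LF[6]=C('k')+0=5+0=5
L[7]='k': occ=1, LF[7]=C('k')+1=5+1=6
L[8]='k': occ=2, LF[8]=C('k')+2=5+2=7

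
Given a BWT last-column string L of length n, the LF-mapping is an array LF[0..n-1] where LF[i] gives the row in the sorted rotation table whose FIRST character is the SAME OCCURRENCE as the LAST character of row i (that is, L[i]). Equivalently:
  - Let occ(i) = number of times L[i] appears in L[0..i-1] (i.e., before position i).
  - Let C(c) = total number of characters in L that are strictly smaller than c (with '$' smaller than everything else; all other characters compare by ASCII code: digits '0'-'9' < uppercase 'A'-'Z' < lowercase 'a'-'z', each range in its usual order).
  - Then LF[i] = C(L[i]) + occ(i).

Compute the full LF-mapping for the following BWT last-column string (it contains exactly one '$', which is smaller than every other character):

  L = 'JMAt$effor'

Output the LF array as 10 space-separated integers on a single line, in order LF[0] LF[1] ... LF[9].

Char counts: '$':1, 'A':1, 'J':1, 'M':1, 'e':1, 'f':2, 'o':1, 'r':1, 't':1
C (first-col start): C('$')=0, C('A')=1, C('J')=2, C('M')=3, C('e')=4, C('f')=5, C('o')=7, C('r')=8, C('t')=9
L[0]='J': occ=0, LF[0]=C('J')+0=2+0=2
L[1]='M': occ=0, LF[1]=C('M')+0=3+0=3
L[2]='A': occ=0, LF[2]=C('A')+0=1+0=1
L[3]='t': occ=0, LF[3]=C('t')+0=9+0=9
L[4]='$': occ=0, LF[4]=C('$')+0=0+0=0
L[5]='e': occ=0, LF[5]=C('e')+0=4+0=4
L[6]='f': occ=0, LF[6]=C('f')+0=5+0=5
L[7]='f': occ=1, LF[7]=C('f')+1=5+1=6
L[8]='o': occ=0, LF[8]=C('o')+0=7+0=7
L[9]='r': occ=0, LF[9]=C('r')+0=8+0=8

Answer: 2 3 1 9 0 4 5 6 7 8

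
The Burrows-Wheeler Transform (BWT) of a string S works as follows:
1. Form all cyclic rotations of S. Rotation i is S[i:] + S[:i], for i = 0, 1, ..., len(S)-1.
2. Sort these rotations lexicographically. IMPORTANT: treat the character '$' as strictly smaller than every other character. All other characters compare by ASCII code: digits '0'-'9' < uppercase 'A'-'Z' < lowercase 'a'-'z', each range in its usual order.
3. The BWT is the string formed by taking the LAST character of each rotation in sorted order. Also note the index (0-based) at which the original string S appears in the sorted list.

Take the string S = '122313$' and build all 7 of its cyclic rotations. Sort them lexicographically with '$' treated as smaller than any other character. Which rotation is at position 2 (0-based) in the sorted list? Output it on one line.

Answer: 13$1223

Derivation:
All 7 rotations (rotation i = S[i:]+S[:i]):
  rot[0] = 122313$
  rot[1] = 22313$1
  rot[2] = 2313$12
  rot[3] = 313$122
  rot[4] = 13$1223
  rot[5] = 3$12231
  rot[6] = $122313
Sorted (with $ < everything):
  sorted[0] = $122313
  sorted[1] = 122313$
  sorted[2] = 13$1223
  sorted[3] = 22313$1
  sorted[4] = 2313$12
  sorted[5] = 3$12231
  sorted[6] = 313$122
sorted[2] = 13$1223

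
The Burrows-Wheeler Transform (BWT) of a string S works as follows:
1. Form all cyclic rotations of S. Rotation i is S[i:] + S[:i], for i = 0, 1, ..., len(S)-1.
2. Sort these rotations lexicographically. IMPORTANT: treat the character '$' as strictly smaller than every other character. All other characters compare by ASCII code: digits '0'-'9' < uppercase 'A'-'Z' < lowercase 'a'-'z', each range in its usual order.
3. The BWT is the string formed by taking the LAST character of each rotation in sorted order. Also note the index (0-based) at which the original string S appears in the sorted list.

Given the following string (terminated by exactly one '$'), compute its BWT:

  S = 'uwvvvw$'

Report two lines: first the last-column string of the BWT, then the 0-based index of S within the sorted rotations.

Answer: w$wvvvu
1

Derivation:
All 7 rotations (rotation i = S[i:]+S[:i]):
  rot[0] = uwvvvw$
  rot[1] = wvvvw$u
  rot[2] = vvvw$uw
  rot[3] = vvw$uwv
  rot[4] = vw$uwvv
  rot[5] = w$uwvvv
  rot[6] = $uwvvvw
Sorted (with $ < everything):
  sorted[0] = $uwvvvw  (last char: 'w')
  sorted[1] = uwvvvw$  (last char: '$')
  sorted[2] = vvvw$uw  (last char: 'w')
  sorted[3] = vvw$uwv  (last char: 'v')
  sorted[4] = vw$uwvv  (last char: 'v')
  sorted[5] = w$uwvvv  (last char: 'v')
  sorted[6] = wvvvw$u  (last char: 'u')
Last column: w$wvvvu
Original string S is at sorted index 1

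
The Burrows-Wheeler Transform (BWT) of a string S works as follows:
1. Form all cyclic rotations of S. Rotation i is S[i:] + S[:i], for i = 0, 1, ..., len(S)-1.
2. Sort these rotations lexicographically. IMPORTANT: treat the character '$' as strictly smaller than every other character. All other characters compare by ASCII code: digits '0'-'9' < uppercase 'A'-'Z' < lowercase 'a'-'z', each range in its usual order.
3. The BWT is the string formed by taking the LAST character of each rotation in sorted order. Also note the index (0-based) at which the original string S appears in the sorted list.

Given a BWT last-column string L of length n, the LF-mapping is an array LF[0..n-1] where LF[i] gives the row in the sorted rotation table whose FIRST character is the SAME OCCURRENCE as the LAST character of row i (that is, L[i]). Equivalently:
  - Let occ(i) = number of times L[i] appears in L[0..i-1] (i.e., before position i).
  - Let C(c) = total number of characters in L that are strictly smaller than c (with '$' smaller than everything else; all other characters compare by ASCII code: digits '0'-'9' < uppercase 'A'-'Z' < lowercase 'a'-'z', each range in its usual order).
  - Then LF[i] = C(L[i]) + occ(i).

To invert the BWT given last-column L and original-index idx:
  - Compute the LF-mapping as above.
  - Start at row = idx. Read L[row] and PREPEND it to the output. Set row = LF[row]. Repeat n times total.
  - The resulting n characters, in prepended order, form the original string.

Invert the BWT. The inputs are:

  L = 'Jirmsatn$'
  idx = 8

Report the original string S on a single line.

Answer: transmiJ$

Derivation:
LF mapping: 1 3 6 4 7 2 8 5 0
Walk LF starting at row 8, prepending L[row]:
  step 1: row=8, L[8]='$', prepend. Next row=LF[8]=0
  step 2: row=0, L[0]='J', prepend. Next row=LF[0]=1
  step 3: row=1, L[1]='i', prepend. Next row=LF[1]=3
  step 4: row=3, L[3]='m', prepend. Next row=LF[3]=4
  step 5: row=4, L[4]='s', prepend. Next row=LF[4]=7
  step 6: row=7, L[7]='n', prepend. Next row=LF[7]=5
  step 7: row=5, L[5]='a', prepend. Next row=LF[5]=2
  step 8: row=2, L[2]='r', prepend. Next row=LF[2]=6
  step 9: row=6, L[6]='t', prepend. Next row=LF[6]=8
Reversed output: transmiJ$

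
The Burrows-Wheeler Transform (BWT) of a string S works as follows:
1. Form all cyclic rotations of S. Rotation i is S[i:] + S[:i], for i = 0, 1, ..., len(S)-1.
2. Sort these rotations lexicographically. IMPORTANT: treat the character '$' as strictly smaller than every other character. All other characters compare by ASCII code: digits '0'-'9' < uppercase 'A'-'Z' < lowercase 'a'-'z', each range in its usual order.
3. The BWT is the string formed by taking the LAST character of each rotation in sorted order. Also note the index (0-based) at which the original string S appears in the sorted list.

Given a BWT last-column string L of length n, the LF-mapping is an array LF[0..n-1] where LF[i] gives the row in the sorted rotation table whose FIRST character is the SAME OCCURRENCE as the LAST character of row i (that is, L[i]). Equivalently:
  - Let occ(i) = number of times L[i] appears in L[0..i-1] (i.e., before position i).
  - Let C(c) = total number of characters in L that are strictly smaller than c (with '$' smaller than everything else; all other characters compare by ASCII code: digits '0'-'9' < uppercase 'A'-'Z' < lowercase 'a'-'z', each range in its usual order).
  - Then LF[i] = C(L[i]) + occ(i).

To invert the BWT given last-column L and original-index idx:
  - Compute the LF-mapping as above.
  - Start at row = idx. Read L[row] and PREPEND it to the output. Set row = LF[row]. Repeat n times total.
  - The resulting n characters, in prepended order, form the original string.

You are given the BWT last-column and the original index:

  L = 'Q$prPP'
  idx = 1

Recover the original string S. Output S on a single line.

Answer: PpPrQ$

Derivation:
LF mapping: 3 0 4 5 1 2
Walk LF starting at row 1, prepending L[row]:
  step 1: row=1, L[1]='$', prepend. Next row=LF[1]=0
  step 2: row=0, L[0]='Q', prepend. Next row=LF[0]=3
  step 3: row=3, L[3]='r', prepend. Next row=LF[3]=5
  step 4: row=5, L[5]='P', prepend. Next row=LF[5]=2
  step 5: row=2, L[2]='p', prepend. Next row=LF[2]=4
  step 6: row=4, L[4]='P', prepend. Next row=LF[4]=1
Reversed output: PpPrQ$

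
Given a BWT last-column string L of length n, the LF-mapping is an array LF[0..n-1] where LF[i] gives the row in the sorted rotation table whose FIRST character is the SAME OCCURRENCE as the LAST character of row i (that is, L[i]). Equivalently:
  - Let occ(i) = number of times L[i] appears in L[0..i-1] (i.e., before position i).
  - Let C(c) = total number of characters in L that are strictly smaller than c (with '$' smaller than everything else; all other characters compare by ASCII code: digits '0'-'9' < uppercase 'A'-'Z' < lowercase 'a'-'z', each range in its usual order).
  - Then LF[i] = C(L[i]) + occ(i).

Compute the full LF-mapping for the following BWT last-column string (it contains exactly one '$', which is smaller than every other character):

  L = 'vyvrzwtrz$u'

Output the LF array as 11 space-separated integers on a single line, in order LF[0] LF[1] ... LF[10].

Answer: 5 8 6 1 9 7 3 2 10 0 4

Derivation:
Char counts: '$':1, 'r':2, 't':1, 'u':1, 'v':2, 'w':1, 'y':1, 'z':2
C (first-col start): C('$')=0, C('r')=1, C('t')=3, C('u')=4, C('v')=5, C('w')=7, C('y')=8, C('z')=9
L[0]='v': occ=0, LF[0]=C('v')+0=5+0=5
L[1]='y': occ=0, LF[1]=C('y')+0=8+0=8
L[2]='v': occ=1, LF[2]=C('v')+1=5+1=6
L[3]='r': occ=0, LF[3]=C('r')+0=1+0=1
L[4]='z': occ=0, LF[4]=C('z')+0=9+0=9
L[5]='w': occ=0, LF[5]=C('w')+0=7+0=7
L[6]='t': occ=0, LF[6]=C('t')+0=3+0=3
L[7]='r': occ=1, LF[7]=C('r')+1=1+1=2
L[8]='z': occ=1, LF[8]=C('z')+1=9+1=10
L[9]='$': occ=0, LF[9]=C('$')+0=0+0=0
L[10]='u': occ=0, LF[10]=C('u')+0=4+0=4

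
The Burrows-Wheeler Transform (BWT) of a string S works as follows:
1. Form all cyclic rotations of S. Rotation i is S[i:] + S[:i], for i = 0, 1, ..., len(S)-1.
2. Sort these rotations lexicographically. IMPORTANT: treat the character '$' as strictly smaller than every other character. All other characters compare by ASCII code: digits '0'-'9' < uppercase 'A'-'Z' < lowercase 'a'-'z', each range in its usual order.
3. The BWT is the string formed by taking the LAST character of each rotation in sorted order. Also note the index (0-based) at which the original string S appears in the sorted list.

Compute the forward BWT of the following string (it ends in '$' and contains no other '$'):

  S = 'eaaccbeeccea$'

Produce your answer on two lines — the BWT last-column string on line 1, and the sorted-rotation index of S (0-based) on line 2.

All 13 rotations (rotation i = S[i:]+S[:i]):
  rot[0] = eaaccbeeccea$
  rot[1] = aaccbeeccea$e
  rot[2] = accbeeccea$ea
  rot[3] = ccbeeccea$eaa
  rot[4] = cbeeccea$eaac
  rot[5] = beeccea$eaacc
  rot[6] = eeccea$eaaccb
  rot[7] = eccea$eaaccbe
  rot[8] = ccea$eaaccbee
  rot[9] = cea$eaaccbeec
  rot[10] = ea$eaaccbeecc
  rot[11] = a$eaaccbeecce
  rot[12] = $eaaccbeeccea
Sorted (with $ < everything):
  sorted[0] = $eaaccbeeccea  (last char: 'a')
  sorted[1] = a$eaaccbeecce  (last char: 'e')
  sorted[2] = aaccbeeccea$e  (last char: 'e')
  sorted[3] = accbeeccea$ea  (last char: 'a')
  sorted[4] = beeccea$eaacc  (last char: 'c')
  sorted[5] = cbeeccea$eaac  (last char: 'c')
  sorted[6] = ccbeeccea$eaa  (last char: 'a')
  sorted[7] = ccea$eaaccbee  (last char: 'e')
  sorted[8] = cea$eaaccbeec  (last char: 'c')
  sorted[9] = ea$eaaccbeecc  (last char: 'c')
  sorted[10] = eaaccbeeccea$  (last char: '$')
  sorted[11] = eccea$eaaccbe  (last char: 'e')
  sorted[12] = eeccea$eaaccb  (last char: 'b')
Last column: aeeaccaecc$eb
Original string S is at sorted index 10

Answer: aeeaccaecc$eb
10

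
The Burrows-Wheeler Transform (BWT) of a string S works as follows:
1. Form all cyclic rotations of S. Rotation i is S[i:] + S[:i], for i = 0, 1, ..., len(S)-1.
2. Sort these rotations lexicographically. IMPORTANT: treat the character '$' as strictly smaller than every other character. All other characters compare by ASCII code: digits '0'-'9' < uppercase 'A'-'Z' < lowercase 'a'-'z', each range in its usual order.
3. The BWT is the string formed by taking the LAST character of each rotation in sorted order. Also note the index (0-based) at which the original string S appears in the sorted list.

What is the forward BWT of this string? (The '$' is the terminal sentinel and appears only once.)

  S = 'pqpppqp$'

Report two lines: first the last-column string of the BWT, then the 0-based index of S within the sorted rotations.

Answer: pqqpp$pp
5

Derivation:
All 8 rotations (rotation i = S[i:]+S[:i]):
  rot[0] = pqpppqp$
  rot[1] = qpppqp$p
  rot[2] = pppqp$pq
  rot[3] = ppqp$pqp
  rot[4] = pqp$pqpp
  rot[5] = qp$pqppp
  rot[6] = p$pqpppq
  rot[7] = $pqpppqp
Sorted (with $ < everything):
  sorted[0] = $pqpppqp  (last char: 'p')
  sorted[1] = p$pqpppq  (last char: 'q')
  sorted[2] = pppqp$pq  (last char: 'q')
  sorted[3] = ppqp$pqp  (last char: 'p')
  sorted[4] = pqp$pqpp  (last char: 'p')
  sorted[5] = pqpppqp$  (last char: '$')
  sorted[6] = qp$pqppp  (last char: 'p')
  sorted[7] = qpppqp$p  (last char: 'p')
Last column: pqqpp$pp
Original string S is at sorted index 5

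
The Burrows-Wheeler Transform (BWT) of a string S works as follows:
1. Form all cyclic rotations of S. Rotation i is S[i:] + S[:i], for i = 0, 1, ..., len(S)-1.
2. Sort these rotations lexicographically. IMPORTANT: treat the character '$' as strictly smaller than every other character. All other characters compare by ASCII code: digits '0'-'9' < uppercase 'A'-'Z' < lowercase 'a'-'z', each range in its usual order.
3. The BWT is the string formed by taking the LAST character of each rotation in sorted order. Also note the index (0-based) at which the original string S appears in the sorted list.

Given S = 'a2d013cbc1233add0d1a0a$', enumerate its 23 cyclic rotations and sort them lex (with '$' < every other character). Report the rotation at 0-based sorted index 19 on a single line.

Answer: d013cbc1233add0d1a0a$a2

Derivation:
All 23 rotations (rotation i = S[i:]+S[:i]):
  rot[0] = a2d013cbc1233add0d1a0a$
  rot[1] = 2d013cbc1233add0d1a0a$a
  rot[2] = d013cbc1233add0d1a0a$a2
  rot[3] = 013cbc1233add0d1a0a$a2d
  rot[4] = 13cbc1233add0d1a0a$a2d0
  rot[5] = 3cbc1233add0d1a0a$a2d01
  rot[6] = cbc1233add0d1a0a$a2d013
  rot[7] = bc1233add0d1a0a$a2d013c
  rot[8] = c1233add0d1a0a$a2d013cb
  rot[9] = 1233add0d1a0a$a2d013cbc
  rot[10] = 233add0d1a0a$a2d013cbc1
  rot[11] = 33add0d1a0a$a2d013cbc12
  rot[12] = 3add0d1a0a$a2d013cbc123
  rot[13] = add0d1a0a$a2d013cbc1233
  rot[14] = dd0d1a0a$a2d013cbc1233a
  rot[15] = d0d1a0a$a2d013cbc1233ad
  rot[16] = 0d1a0a$a2d013cbc1233add
  rot[17] = d1a0a$a2d013cbc1233add0
  rot[18] = 1a0a$a2d013cbc1233add0d
  rot[19] = a0a$a2d013cbc1233add0d1
  rot[20] = 0a$a2d013cbc1233add0d1a
  rot[21] = a$a2d013cbc1233add0d1a0
  rot[22] = $a2d013cbc1233add0d1a0a
Sorted (with $ < everything):
  sorted[0] = $a2d013cbc1233add0d1a0a
  sorted[1] = 013cbc1233add0d1a0a$a2d
  sorted[2] = 0a$a2d013cbc1233add0d1a
  sorted[3] = 0d1a0a$a2d013cbc1233add
  sorted[4] = 1233add0d1a0a$a2d013cbc
  sorted[5] = 13cbc1233add0d1a0a$a2d0
  sorted[6] = 1a0a$a2d013cbc1233add0d
  sorted[7] = 233add0d1a0a$a2d013cbc1
  sorted[8] = 2d013cbc1233add0d1a0a$a
  sorted[9] = 33add0d1a0a$a2d013cbc12
  sorted[10] = 3add0d1a0a$a2d013cbc123
  sorted[11] = 3cbc1233add0d1a0a$a2d01
  sorted[12] = a$a2d013cbc1233add0d1a0
  sorted[13] = a0a$a2d013cbc1233add0d1
  sorted[14] = a2d013cbc1233add0d1a0a$
  sorted[15] = add0d1a0a$a2d013cbc1233
  sorted[16] = bc1233add0d1a0a$a2d013c
  sorted[17] = c1233add0d1a0a$a2d013cb
  sorted[18] = cbc1233add0d1a0a$a2d013
  sorted[19] = d013cbc1233add0d1a0a$a2
  sorted[20] = d0d1a0a$a2d013cbc1233ad
  sorted[21] = d1a0a$a2d013cbc1233add0
  sorted[22] = dd0d1a0a$a2d013cbc1233a
sorted[19] = d013cbc1233add0d1a0a$a2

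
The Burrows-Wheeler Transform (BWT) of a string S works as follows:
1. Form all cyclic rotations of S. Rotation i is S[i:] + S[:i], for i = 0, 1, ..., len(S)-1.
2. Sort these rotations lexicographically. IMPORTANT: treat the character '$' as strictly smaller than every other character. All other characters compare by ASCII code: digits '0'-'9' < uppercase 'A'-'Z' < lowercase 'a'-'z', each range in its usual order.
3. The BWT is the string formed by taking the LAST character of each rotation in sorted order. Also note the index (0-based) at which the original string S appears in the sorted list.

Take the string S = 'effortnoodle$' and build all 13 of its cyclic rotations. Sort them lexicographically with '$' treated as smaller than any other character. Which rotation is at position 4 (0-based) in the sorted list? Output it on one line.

All 13 rotations (rotation i = S[i:]+S[:i]):
  rot[0] = effortnoodle$
  rot[1] = ffortnoodle$e
  rot[2] = fortnoodle$ef
  rot[3] = ortnoodle$eff
  rot[4] = rtnoodle$effo
  rot[5] = tnoodle$effor
  rot[6] = noodle$effort
  rot[7] = oodle$effortn
  rot[8] = odle$effortno
  rot[9] = dle$effortnoo
  rot[10] = le$effortnood
  rot[11] = e$effortnoodl
  rot[12] = $effortnoodle
Sorted (with $ < everything):
  sorted[0] = $effortnoodle
  sorted[1] = dle$effortnoo
  sorted[2] = e$effortnoodl
  sorted[3] = effortnoodle$
  sorted[4] = ffortnoodle$e
  sorted[5] = fortnoodle$ef
  sorted[6] = le$effortnood
  sorted[7] = noodle$effort
  sorted[8] = odle$effortno
  sorted[9] = oodle$effortn
  sorted[10] = ortnoodle$eff
  sorted[11] = rtnoodle$effo
  sorted[12] = tnoodle$effor
sorted[4] = ffortnoodle$e

Answer: ffortnoodle$e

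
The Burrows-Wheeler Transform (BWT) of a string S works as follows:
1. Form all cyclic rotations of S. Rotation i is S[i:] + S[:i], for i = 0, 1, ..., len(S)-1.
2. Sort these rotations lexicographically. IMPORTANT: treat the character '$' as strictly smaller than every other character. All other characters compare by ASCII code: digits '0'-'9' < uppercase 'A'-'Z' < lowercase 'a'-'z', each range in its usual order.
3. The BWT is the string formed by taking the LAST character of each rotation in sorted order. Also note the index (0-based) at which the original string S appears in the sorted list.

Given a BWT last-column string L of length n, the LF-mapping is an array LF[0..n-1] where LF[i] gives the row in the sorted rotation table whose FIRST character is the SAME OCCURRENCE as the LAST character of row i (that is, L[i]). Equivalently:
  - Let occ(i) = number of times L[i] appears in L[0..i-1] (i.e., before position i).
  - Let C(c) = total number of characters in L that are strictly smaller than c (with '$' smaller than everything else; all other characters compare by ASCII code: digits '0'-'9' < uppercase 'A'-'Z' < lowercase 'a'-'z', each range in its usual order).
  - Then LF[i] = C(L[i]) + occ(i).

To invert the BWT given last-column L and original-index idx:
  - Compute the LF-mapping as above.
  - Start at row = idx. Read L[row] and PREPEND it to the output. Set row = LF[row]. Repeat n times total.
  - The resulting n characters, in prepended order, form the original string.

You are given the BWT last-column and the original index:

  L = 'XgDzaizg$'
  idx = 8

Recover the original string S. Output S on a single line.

LF mapping: 2 4 1 7 3 6 8 5 0
Walk LF starting at row 8, prepending L[row]:
  step 1: row=8, L[8]='$', prepend. Next row=LF[8]=0
  step 2: row=0, L[0]='X', prepend. Next row=LF[0]=2
  step 3: row=2, L[2]='D', prepend. Next row=LF[2]=1
  step 4: row=1, L[1]='g', prepend. Next row=LF[1]=4
  step 5: row=4, L[4]='a', prepend. Next row=LF[4]=3
  step 6: row=3, L[3]='z', prepend. Next row=LF[3]=7
  step 7: row=7, L[7]='g', prepend. Next row=LF[7]=5
  step 8: row=5, L[5]='i', prepend. Next row=LF[5]=6
  step 9: row=6, L[6]='z', prepend. Next row=LF[6]=8
Reversed output: zigzagDX$

Answer: zigzagDX$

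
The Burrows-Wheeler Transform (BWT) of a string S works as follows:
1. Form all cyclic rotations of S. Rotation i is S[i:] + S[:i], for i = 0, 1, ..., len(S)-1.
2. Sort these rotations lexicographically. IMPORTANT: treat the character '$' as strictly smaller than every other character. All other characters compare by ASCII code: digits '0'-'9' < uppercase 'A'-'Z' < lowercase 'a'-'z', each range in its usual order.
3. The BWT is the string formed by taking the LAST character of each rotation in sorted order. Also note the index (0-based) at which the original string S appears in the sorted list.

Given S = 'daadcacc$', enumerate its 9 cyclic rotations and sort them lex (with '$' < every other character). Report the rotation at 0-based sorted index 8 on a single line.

All 9 rotations (rotation i = S[i:]+S[:i]):
  rot[0] = daadcacc$
  rot[1] = aadcacc$d
  rot[2] = adcacc$da
  rot[3] = dcacc$daa
  rot[4] = cacc$daad
  rot[5] = acc$daadc
  rot[6] = cc$daadca
  rot[7] = c$daadcac
  rot[8] = $daadcacc
Sorted (with $ < everything):
  sorted[0] = $daadcacc
  sorted[1] = aadcacc$d
  sorted[2] = acc$daadc
  sorted[3] = adcacc$da
  sorted[4] = c$daadcac
  sorted[5] = cacc$daad
  sorted[6] = cc$daadca
  sorted[7] = daadcacc$
  sorted[8] = dcacc$daa
sorted[8] = dcacc$daa

Answer: dcacc$daa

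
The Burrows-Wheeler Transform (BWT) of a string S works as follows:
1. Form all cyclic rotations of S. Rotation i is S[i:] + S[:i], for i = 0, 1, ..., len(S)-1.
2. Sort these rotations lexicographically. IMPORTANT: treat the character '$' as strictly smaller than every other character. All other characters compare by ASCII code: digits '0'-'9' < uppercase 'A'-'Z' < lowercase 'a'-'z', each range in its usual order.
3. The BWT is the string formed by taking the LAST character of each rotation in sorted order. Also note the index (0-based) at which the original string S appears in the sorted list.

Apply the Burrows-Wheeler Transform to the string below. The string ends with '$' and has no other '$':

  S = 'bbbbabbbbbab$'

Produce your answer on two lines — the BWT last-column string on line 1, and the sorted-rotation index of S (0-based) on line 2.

Answer: bbbabbbbbbb$a
11

Derivation:
All 13 rotations (rotation i = S[i:]+S[:i]):
  rot[0] = bbbbabbbbbab$
  rot[1] = bbbabbbbbab$b
  rot[2] = bbabbbbbab$bb
  rot[3] = babbbbbab$bbb
  rot[4] = abbbbbab$bbbb
  rot[5] = bbbbbab$bbbba
  rot[6] = bbbbab$bbbbab
  rot[7] = bbbab$bbbbabb
  rot[8] = bbab$bbbbabbb
  rot[9] = bab$bbbbabbbb
  rot[10] = ab$bbbbabbbbb
  rot[11] = b$bbbbabbbbba
  rot[12] = $bbbbabbbbbab
Sorted (with $ < everything):
  sorted[0] = $bbbbabbbbbab  (last char: 'b')
  sorted[1] = ab$bbbbabbbbb  (last char: 'b')
  sorted[2] = abbbbbab$bbbb  (last char: 'b')
  sorted[3] = b$bbbbabbbbba  (last char: 'a')
  sorted[4] = bab$bbbbabbbb  (last char: 'b')
  sorted[5] = babbbbbab$bbb  (last char: 'b')
  sorted[6] = bbab$bbbbabbb  (last char: 'b')
  sorted[7] = bbabbbbbab$bb  (last char: 'b')
  sorted[8] = bbbab$bbbbabb  (last char: 'b')
  sorted[9] = bbbabbbbbab$b  (last char: 'b')
  sorted[10] = bbbbab$bbbbab  (last char: 'b')
  sorted[11] = bbbbabbbbbab$  (last char: '$')
  sorted[12] = bbbbbab$bbbba  (last char: 'a')
Last column: bbbabbbbbbb$a
Original string S is at sorted index 11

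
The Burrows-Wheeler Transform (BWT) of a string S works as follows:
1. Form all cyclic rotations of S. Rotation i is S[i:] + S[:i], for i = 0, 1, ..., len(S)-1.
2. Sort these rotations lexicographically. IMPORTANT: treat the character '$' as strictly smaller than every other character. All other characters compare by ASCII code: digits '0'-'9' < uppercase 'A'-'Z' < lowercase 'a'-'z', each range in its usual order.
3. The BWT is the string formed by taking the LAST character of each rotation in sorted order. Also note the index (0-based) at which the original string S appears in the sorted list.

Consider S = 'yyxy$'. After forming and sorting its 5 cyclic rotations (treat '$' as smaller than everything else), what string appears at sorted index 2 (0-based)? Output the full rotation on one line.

Answer: y$yyx

Derivation:
All 5 rotations (rotation i = S[i:]+S[:i]):
  rot[0] = yyxy$
  rot[1] = yxy$y
  rot[2] = xy$yy
  rot[3] = y$yyx
  rot[4] = $yyxy
Sorted (with $ < everything):
  sorted[0] = $yyxy
  sorted[1] = xy$yy
  sorted[2] = y$yyx
  sorted[3] = yxy$y
  sorted[4] = yyxy$
sorted[2] = y$yyx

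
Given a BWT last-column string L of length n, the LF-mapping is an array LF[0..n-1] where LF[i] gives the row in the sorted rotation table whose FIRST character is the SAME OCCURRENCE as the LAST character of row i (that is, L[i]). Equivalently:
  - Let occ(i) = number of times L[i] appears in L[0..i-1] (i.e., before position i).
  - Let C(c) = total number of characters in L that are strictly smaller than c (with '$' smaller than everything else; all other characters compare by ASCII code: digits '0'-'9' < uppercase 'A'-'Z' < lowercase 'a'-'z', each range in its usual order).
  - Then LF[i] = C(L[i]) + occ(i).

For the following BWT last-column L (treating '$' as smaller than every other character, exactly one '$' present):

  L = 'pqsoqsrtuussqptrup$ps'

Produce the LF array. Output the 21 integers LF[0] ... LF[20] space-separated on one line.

Char counts: '$':1, 'o':1, 'p':4, 'q':3, 'r':2, 's':5, 't':2, 'u':3
C (first-col start): C('$')=0, C('o')=1, C('p')=2, C('q')=6, C('r')=9, C('s')=11, C('t')=16, C('u')=18
L[0]='p': occ=0, LF[0]=C('p')+0=2+0=2
L[1]='q': occ=0, LF[1]=C('q')+0=6+0=6
L[2]='s': occ=0, LF[2]=C('s')+0=11+0=11
L[3]='o': occ=0, LF[3]=C('o')+0=1+0=1
L[4]='q': occ=1, LF[4]=C('q')+1=6+1=7
L[5]='s': occ=1, LF[5]=C('s')+1=11+1=12
L[6]='r': occ=0, LF[6]=C('r')+0=9+0=9
L[7]='t': occ=0, LF[7]=C('t')+0=16+0=16
L[8]='u': occ=0, LF[8]=C('u')+0=18+0=18
L[9]='u': occ=1, LF[9]=C('u')+1=18+1=19
L[10]='s': occ=2, LF[10]=C('s')+2=11+2=13
L[11]='s': occ=3, LF[11]=C('s')+3=11+3=14
L[12]='q': occ=2, LF[12]=C('q')+2=6+2=8
L[13]='p': occ=1, LF[13]=C('p')+1=2+1=3
L[14]='t': occ=1, LF[14]=C('t')+1=16+1=17
L[15]='r': occ=1, LF[15]=C('r')+1=9+1=10
L[16]='u': occ=2, LF[16]=C('u')+2=18+2=20
L[17]='p': occ=2, LF[17]=C('p')+2=2+2=4
L[18]='$': occ=0, LF[18]=C('$')+0=0+0=0
L[19]='p': occ=3, LF[19]=C('p')+3=2+3=5
L[20]='s': occ=4, LF[20]=C('s')+4=11+4=15

Answer: 2 6 11 1 7 12 9 16 18 19 13 14 8 3 17 10 20 4 0 5 15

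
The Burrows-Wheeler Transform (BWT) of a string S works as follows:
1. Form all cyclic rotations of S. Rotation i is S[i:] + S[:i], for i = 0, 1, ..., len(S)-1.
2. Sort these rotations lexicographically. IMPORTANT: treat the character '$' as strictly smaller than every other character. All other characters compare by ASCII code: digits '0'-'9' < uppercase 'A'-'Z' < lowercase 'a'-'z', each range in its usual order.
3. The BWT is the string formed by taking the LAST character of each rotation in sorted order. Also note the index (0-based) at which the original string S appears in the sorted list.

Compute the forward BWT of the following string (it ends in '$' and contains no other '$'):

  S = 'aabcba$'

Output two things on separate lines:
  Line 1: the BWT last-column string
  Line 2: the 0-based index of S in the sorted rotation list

All 7 rotations (rotation i = S[i:]+S[:i]):
  rot[0] = aabcba$
  rot[1] = abcba$a
  rot[2] = bcba$aa
  rot[3] = cba$aab
  rot[4] = ba$aabc
  rot[5] = a$aabcb
  rot[6] = $aabcba
Sorted (with $ < everything):
  sorted[0] = $aabcba  (last char: 'a')
  sorted[1] = a$aabcb  (last char: 'b')
  sorted[2] = aabcba$  (last char: '$')
  sorted[3] = abcba$a  (last char: 'a')
  sorted[4] = ba$aabc  (last char: 'c')
  sorted[5] = bcba$aa  (last char: 'a')
  sorted[6] = cba$aab  (last char: 'b')
Last column: ab$acab
Original string S is at sorted index 2

Answer: ab$acab
2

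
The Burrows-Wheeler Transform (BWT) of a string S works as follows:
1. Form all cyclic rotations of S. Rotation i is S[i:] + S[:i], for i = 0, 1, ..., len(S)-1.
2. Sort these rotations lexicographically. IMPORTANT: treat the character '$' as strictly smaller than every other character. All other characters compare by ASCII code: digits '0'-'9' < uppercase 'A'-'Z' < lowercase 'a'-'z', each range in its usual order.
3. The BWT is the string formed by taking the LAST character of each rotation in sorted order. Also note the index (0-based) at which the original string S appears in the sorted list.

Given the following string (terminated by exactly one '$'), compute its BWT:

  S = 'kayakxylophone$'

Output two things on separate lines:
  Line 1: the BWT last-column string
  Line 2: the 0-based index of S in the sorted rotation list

Answer: eyknp$ayohlokax
5

Derivation:
All 15 rotations (rotation i = S[i:]+S[:i]):
  rot[0] = kayakxylophone$
  rot[1] = ayakxylophone$k
  rot[2] = yakxylophone$ka
  rot[3] = akxylophone$kay
  rot[4] = kxylophone$kaya
  rot[5] = xylophone$kayak
  rot[6] = ylophone$kayakx
  rot[7] = lophone$kayakxy
  rot[8] = ophone$kayakxyl
  rot[9] = phone$kayakxylo
  rot[10] = hone$kayakxylop
  rot[11] = one$kayakxyloph
  rot[12] = ne$kayakxylopho
  rot[13] = e$kayakxylophon
  rot[14] = $kayakxylophone
Sorted (with $ < everything):
  sorted[0] = $kayakxylophone  (last char: 'e')
  sorted[1] = akxylophone$kay  (last char: 'y')
  sorted[2] = ayakxylophone$k  (last char: 'k')
  sorted[3] = e$kayakxylophon  (last char: 'n')
  sorted[4] = hone$kayakxylop  (last char: 'p')
  sorted[5] = kayakxylophone$  (last char: '$')
  sorted[6] = kxylophone$kaya  (last char: 'a')
  sorted[7] = lophone$kayakxy  (last char: 'y')
  sorted[8] = ne$kayakxylopho  (last char: 'o')
  sorted[9] = one$kayakxyloph  (last char: 'h')
  sorted[10] = ophone$kayakxyl  (last char: 'l')
  sorted[11] = phone$kayakxylo  (last char: 'o')
  sorted[12] = xylophone$kayak  (last char: 'k')
  sorted[13] = yakxylophone$ka  (last char: 'a')
  sorted[14] = ylophone$kayakx  (last char: 'x')
Last column: eyknp$ayohlokax
Original string S is at sorted index 5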